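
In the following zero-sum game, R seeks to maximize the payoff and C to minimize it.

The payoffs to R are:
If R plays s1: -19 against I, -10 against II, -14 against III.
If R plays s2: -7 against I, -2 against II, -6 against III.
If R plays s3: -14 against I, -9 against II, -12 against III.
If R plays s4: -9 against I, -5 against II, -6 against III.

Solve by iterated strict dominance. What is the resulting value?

-7

Row s3 is strictly dominated by row s2 (-7>-14, -2>-9, -6>-12); eliminate s3.
Row s1 is strictly dominated by row s2 (-7>-19, -2>-10, -6>-14); eliminate s1.
Column II is strictly dominated by I for C (-7<-2, -9<-5); eliminate II.
Column III is strictly dominated by I for C (-7<-6, -9<-6); eliminate III.
Row s4 is strictly dominated by row s2 (-7>-9); eliminate s4.
Only (s2, I) remains, with payoff -7.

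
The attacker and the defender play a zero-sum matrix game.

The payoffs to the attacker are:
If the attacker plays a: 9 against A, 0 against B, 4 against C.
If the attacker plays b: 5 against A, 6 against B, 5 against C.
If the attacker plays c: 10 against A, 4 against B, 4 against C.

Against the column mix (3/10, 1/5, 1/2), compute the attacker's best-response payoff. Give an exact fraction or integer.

29/5

a: (9)·(3/10) + (0)·(1/5) + (4)·(1/2) = 47/10.
b: (5)·(3/10) + (6)·(1/5) + (5)·(1/2) = 26/5.
c: (10)·(3/10) + (4)·(1/5) + (4)·(1/2) = 29/5.
The best pure response is c with expected payoff 29/5.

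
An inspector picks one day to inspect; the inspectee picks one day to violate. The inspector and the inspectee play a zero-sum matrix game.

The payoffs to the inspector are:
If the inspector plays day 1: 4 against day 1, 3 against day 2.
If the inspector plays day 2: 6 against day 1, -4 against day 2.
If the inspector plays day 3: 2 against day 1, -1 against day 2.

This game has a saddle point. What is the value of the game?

3

Row minima: 3, -4, -1 → the inspector's maximin is 3.
Column maxima: 6, 3 → the inspectee's minimax is 3.
They coincide at (day 1, day 2), so the value is 3.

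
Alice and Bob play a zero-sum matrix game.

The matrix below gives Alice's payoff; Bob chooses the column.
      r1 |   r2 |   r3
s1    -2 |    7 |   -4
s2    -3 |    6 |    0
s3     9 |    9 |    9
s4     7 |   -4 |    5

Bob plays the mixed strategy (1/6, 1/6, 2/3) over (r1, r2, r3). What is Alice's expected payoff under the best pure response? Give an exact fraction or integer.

9

s1: (-2)·(1/6) + (7)·(1/6) + (-4)·(2/3) = -11/6.
s2: (-3)·(1/6) + (6)·(1/6) + (0)·(2/3) = 1/2.
s3: (9)·(1/6) + (9)·(1/6) + (9)·(2/3) = 9.
s4: (7)·(1/6) + (-4)·(1/6) + (5)·(2/3) = 23/6.
The best pure response is s3 with expected payoff 9.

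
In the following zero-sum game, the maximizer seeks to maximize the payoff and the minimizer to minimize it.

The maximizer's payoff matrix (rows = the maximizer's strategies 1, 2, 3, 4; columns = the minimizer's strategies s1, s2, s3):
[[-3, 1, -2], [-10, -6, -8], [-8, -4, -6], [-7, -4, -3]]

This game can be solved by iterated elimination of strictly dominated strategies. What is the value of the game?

Column s2 is strictly dominated by s1 for the minimizer (-3<1, -10<-6, -8<-4, -7<-4); eliminate s2.
Column s3 is strictly dominated by s1 for the minimizer (-3<-2, -10<-8, -8<-6, -7<-3); eliminate s3.
Row 2 is strictly dominated by row 1 (-3>-10); eliminate 2.
Row 4 is strictly dominated by row 1 (-3>-7); eliminate 4.
Row 3 is strictly dominated by row 1 (-3>-8); eliminate 3.
Only (1, s1) remains, with payoff -3.

-3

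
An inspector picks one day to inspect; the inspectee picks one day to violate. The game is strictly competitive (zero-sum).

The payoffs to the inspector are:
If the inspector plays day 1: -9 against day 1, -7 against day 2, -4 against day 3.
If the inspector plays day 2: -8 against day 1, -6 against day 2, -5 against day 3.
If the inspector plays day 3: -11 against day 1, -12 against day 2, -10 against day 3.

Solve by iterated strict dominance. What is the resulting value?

Row day 3 is strictly dominated by row day 1 (-9>-11, -7>-12, -4>-10); eliminate day 3.
Column day 2 is strictly dominated by day 1 for the inspectee (-9<-7, -8<-6); eliminate day 2.
Column day 3 is strictly dominated by day 1 for the inspectee (-9<-4, -8<-5); eliminate day 3.
Row day 1 is strictly dominated by row day 2 (-8>-9); eliminate day 1.
Only (day 2, day 1) remains, with payoff -8.

-8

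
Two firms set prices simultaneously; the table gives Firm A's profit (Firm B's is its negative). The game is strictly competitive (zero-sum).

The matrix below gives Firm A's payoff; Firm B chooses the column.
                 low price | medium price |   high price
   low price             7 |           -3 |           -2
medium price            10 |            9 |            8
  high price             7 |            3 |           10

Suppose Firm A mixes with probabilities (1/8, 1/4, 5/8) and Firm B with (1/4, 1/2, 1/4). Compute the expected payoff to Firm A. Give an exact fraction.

93/16

Against (1/4, 1/2, 1/4), each row's expected payoff is low price: -1/4; medium price: 9; high price: 23/4.
Taking the (1/8, 1/4, 5/8)-weighted average: (1/8)·(-1/4) + (1/4)·(9) + (5/8)·(23/4) = 93/16.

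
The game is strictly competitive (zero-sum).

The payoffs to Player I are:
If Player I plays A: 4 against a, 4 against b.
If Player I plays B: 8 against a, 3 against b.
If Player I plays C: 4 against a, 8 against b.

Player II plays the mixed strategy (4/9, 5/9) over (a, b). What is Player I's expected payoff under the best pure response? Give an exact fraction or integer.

A: (4)·(4/9) + (4)·(5/9) = 4.
B: (8)·(4/9) + (3)·(5/9) = 47/9.
C: (4)·(4/9) + (8)·(5/9) = 56/9.
The best pure response is C with expected payoff 56/9.

56/9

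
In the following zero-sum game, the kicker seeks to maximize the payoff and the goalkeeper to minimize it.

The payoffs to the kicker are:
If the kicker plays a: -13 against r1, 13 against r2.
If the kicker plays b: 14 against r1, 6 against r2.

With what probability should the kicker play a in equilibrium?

Row minima are -13 and 6, so the kicker's maximin is 6; column maxima are 14 and 13, so the goalkeeper's minimax is 13. These differ, so the equilibrium is in mixed strategies.
Let the kicker play a with probability p. The goalkeeper is indifferent when −13p + 14(1−p) = 13p + 6(1−p), giving p = 4/17.

4/17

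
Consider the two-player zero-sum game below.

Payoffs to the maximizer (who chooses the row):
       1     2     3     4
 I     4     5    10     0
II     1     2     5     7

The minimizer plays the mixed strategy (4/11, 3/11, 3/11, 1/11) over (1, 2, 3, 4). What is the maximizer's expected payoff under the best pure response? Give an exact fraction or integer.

61/11

I: (4)·(4/11) + (5)·(3/11) + (10)·(3/11) + (0)·(1/11) = 61/11.
II: (1)·(4/11) + (2)·(3/11) + (5)·(3/11) + (7)·(1/11) = 32/11.
The best pure response is I with expected payoff 61/11.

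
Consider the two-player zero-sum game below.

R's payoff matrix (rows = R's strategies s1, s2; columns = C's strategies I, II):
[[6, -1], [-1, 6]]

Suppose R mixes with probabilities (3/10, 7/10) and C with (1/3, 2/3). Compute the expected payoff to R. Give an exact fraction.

Against (1/3, 2/3), each row's expected payoff is s1: 4/3; s2: 11/3.
Taking the (3/10, 7/10)-weighted average: (3/10)·(4/3) + (7/10)·(11/3) = 89/30.

89/30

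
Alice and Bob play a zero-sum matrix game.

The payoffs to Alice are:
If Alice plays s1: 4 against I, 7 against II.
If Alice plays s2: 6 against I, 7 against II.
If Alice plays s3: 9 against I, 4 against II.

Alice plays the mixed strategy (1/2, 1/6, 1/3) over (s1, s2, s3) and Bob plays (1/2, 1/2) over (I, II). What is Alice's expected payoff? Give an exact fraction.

Against (1/2, 1/2), each row's expected payoff is s1: 11/2; s2: 13/2; s3: 13/2.
Taking the (1/2, 1/6, 1/3)-weighted average: (1/2)·(11/2) + (1/6)·(13/2) + (1/3)·(13/2) = 6.

6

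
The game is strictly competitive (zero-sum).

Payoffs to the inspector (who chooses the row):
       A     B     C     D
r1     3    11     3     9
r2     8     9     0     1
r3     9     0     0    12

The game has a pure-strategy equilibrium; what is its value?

3

Row minima: 3, 0, 0 → the inspector's maximin is 3.
Column maxima: 9, 11, 3, 12 → the inspectee's minimax is 3.
They coincide at (r1, C), so the value is 3.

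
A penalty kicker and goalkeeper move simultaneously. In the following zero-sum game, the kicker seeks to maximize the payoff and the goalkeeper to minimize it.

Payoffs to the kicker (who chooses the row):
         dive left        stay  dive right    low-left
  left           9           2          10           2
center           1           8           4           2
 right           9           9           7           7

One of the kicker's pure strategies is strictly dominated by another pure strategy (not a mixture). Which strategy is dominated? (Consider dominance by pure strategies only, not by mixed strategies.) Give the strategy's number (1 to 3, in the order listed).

Compare center with right: 9 > 1, 9 > 8, 7 > 4, 7 > 2.
So right strictly dominates center for the kicker; center is strictly dominated.

2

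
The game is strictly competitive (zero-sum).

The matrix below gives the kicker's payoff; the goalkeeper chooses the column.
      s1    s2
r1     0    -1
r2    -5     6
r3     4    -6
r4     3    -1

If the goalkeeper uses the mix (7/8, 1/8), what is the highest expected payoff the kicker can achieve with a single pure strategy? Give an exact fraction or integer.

r1: (0)·(7/8) + (-1)·(1/8) = -1/8.
r2: (-5)·(7/8) + (6)·(1/8) = -29/8.
r3: (4)·(7/8) + (-6)·(1/8) = 11/4.
r4: (3)·(7/8) + (-1)·(1/8) = 5/2.
The best pure response is r3 with expected payoff 11/4.

11/4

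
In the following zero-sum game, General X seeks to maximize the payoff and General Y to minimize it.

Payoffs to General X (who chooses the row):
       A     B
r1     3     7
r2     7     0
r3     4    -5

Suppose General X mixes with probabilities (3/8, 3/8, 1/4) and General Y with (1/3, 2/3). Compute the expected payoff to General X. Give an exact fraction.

Against (1/3, 2/3), each row's expected payoff is r1: 17/3; r2: 7/3; r3: -2.
Taking the (3/8, 3/8, 1/4)-weighted average: (3/8)·(17/3) + (3/8)·(7/3) + (1/4)·(-2) = 5/2.

5/2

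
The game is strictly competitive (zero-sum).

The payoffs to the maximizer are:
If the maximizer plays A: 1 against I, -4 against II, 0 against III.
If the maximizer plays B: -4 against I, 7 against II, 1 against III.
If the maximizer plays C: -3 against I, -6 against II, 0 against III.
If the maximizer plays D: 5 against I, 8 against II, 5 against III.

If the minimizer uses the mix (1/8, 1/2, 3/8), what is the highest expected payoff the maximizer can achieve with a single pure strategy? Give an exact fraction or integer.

A: (1)·(1/8) + (-4)·(1/2) + (0)·(3/8) = -15/8.
B: (-4)·(1/8) + (7)·(1/2) + (1)·(3/8) = 27/8.
C: (-3)·(1/8) + (-6)·(1/2) + (0)·(3/8) = -27/8.
D: (5)·(1/8) + (8)·(1/2) + (5)·(3/8) = 13/2.
The best pure response is D with expected payoff 13/2.

13/2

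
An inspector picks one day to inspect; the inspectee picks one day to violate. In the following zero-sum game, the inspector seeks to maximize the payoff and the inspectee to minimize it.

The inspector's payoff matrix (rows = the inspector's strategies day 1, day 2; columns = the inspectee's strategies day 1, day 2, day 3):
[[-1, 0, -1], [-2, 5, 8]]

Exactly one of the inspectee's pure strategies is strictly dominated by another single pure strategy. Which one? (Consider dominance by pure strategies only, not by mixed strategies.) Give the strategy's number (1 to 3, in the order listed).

2

The inspectee prefers columns that give the inspector less. Compare day 2 with day 1: -1 < 0, -2 < 5.
So day 1 strictly dominates day 2 for the inspectee; day 2 is strictly dominated.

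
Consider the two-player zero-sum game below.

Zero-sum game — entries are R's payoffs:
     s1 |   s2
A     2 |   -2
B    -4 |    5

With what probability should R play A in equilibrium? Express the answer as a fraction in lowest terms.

9/13

Row minima are -2 and -4, so R's maximin is -2; column maxima are 2 and 5, so C's minimax is 2. These differ, so the equilibrium is in mixed strategies.
Let R play A with probability p. C is indifferent when 2p − 4(1−p) = −2p + 5(1−p), giving p = 9/13.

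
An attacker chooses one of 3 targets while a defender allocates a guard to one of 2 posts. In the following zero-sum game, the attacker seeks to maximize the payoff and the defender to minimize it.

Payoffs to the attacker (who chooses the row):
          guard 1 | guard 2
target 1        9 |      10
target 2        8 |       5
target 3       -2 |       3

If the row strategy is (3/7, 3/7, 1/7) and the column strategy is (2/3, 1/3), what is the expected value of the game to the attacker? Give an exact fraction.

Against (2/3, 1/3), each row's expected payoff is target 1: 28/3; target 2: 7; target 3: -1/3.
Taking the (3/7, 3/7, 1/7)-weighted average: (3/7)·(28/3) + (3/7)·(7) + (1/7)·(-1/3) = 146/21.

146/21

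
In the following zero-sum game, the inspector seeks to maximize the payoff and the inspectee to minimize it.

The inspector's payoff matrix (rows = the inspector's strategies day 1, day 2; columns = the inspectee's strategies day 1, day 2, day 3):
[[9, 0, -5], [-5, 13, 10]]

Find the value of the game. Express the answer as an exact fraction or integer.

Column day 2 is strictly dominated by day 3 for the inspectee (it gives the inspector more in every row).
The remaining 2×2 game on (day 1, day 2) × (day 1, day 3) has no saddle point. Let the inspector play day 1 with probability p; indifference gives 9p − 5(1−p) = −5p + 10(1−p), so p = 15/29.
Similarly the inspectee's optimal q on day 1 is 15/29, and the value is 9·(15/29) + (-5)·(14/29) = 65/29.

65/29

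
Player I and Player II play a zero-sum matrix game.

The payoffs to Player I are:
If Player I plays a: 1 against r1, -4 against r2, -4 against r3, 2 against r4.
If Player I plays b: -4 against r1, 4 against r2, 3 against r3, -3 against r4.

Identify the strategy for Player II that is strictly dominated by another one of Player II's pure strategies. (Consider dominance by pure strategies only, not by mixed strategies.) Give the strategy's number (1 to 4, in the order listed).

4

Player II prefers columns that give Player I less. Compare r4 with r1: 1 < 2, -4 < -3.
So r1 strictly dominates r4 for Player II; r4 is strictly dominated.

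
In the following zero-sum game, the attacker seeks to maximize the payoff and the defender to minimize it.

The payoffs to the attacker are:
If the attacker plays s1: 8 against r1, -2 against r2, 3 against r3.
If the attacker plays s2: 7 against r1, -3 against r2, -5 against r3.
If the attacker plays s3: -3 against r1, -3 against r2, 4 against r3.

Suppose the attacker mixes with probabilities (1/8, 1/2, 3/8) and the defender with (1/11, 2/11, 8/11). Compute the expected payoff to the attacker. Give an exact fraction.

Against (1/11, 2/11, 8/11), each row's expected payoff is s1: 28/11; s2: -39/11; s3: 23/11.
Taking the (1/8, 1/2, 3/8)-weighted average: (1/8)·(28/11) + (1/2)·(-39/11) + (3/8)·(23/11) = -59/88.

-59/88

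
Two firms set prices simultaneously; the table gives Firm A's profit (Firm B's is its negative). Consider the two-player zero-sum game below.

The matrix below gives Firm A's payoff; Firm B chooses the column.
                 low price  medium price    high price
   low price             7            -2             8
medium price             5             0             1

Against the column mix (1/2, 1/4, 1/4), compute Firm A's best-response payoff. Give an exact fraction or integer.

5

low price: (7)·(1/2) + (-2)·(1/4) + (8)·(1/4) = 5.
medium price: (5)·(1/2) + (0)·(1/4) + (1)·(1/4) = 11/4.
The best pure response is low price with expected payoff 5.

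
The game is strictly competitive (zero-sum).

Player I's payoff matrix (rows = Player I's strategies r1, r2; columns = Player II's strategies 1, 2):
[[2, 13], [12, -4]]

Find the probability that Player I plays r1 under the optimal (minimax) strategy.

Row minima are 2 and -4, so Player I's maximin is 2; column maxima are 12 and 13, so Player II's minimax is 12. These differ, so the equilibrium is in mixed strategies.
Let Player I play r1 with probability p. Player II is indifferent when 2p + 12(1−p) = 13p − 4(1−p), giving p = 16/27.

16/27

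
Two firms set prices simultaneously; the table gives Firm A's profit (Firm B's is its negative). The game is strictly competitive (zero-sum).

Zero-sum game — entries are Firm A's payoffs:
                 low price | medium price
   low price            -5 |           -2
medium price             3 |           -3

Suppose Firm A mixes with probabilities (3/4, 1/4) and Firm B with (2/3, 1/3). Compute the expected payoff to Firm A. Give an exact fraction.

Against (2/3, 1/3), each row's expected payoff is low price: -4; medium price: 1.
Taking the (3/4, 1/4)-weighted average: (3/4)·(-4) + (1/4)·(1) = -11/4.

-11/4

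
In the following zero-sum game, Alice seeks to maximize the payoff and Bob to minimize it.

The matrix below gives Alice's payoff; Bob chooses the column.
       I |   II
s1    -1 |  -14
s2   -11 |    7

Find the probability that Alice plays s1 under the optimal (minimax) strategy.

Row minima are -14 and -11, so Alice's maximin is -11; column maxima are -1 and 7, so Bob's minimax is -1. These differ, so the equilibrium is in mixed strategies.
Let Alice play s1 with probability p. Bob is indifferent when −p − 11(1−p) = −14p + 7(1−p), giving p = 18/31.

18/31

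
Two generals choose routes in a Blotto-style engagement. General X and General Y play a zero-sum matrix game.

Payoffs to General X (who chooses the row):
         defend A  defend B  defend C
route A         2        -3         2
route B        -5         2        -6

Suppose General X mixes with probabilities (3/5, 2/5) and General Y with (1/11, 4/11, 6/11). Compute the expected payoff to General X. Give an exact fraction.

Against (1/11, 4/11, 6/11), each row's expected payoff is route A: 2/11; route B: -3.
Taking the (3/5, 2/5)-weighted average: (3/5)·(2/11) + (2/5)·(-3) = -12/11.

-12/11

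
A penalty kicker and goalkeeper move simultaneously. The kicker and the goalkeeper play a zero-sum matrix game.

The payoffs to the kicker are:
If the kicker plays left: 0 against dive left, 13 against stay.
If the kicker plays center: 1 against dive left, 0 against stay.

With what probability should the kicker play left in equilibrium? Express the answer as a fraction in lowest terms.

Row minima are 0 and 0, so the kicker's maximin is 0; column maxima are 1 and 13, so the goalkeeper's minimax is 1. These differ, so the equilibrium is in mixed strategies.
Let the kicker play left with probability p. The goalkeeper is indifferent when (1−p) = 13p, giving p = 1/14.

1/14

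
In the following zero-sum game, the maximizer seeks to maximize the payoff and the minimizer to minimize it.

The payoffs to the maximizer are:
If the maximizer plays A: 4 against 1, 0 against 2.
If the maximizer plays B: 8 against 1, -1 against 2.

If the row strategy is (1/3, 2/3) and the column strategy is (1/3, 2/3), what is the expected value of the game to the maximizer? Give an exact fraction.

16/9

Against (1/3, 2/3), each row's expected payoff is A: 4/3; B: 2.
Taking the (1/3, 2/3)-weighted average: (1/3)·(4/3) + (2/3)·(2) = 16/9.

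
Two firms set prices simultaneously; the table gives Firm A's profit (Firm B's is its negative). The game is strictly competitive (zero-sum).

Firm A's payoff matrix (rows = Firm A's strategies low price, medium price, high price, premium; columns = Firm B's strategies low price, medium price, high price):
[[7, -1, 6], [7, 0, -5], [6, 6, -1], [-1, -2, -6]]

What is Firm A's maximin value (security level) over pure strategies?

-1

The worst-case payoff for each row is low price: -1, medium price: -5, high price: -1, premium: -6.
The best of these is -1.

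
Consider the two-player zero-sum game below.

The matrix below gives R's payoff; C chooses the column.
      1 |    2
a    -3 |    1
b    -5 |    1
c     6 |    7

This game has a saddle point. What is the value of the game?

Row minima: -3, -5, 6 → R's maximin is 6.
Column maxima: 6, 7 → C's minimax is 6.
They coincide at (c, 1), so the value is 6.

6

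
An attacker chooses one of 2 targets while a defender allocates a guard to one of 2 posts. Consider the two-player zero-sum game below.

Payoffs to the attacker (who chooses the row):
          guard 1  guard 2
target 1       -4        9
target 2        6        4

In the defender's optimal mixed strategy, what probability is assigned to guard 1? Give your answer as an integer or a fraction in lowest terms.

1/3

Row minima are -4 and 4, so the attacker's maximin is 4; column maxima are 6 and 9, so the defender's minimax is 6. These differ, so the equilibrium is in mixed strategies.
Let the defender play guard 1 with probability q. The attacker is indifferent when −4q + 9(1−q) = 6q + 4(1−q), giving q = 1/3.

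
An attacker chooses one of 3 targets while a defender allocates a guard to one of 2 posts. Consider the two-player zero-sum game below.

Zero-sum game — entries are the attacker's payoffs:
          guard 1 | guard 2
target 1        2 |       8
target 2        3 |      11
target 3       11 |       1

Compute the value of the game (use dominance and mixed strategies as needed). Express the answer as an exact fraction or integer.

59/9

Row target 1 is strictly dominated by row target 2, so the attacker never plays it.
The remaining 2×2 game on (target 2, target 3) × (guard 1, guard 2) has no saddle point. Let the attacker play target 2 with probability p; indifference gives 3p + 11(1−p) = 11p + (1−p), so p = 5/9.
Similarly the defender's optimal q on guard 1 is 5/9, and the value is 3·(5/9) + (11)·(4/9) = 59/9.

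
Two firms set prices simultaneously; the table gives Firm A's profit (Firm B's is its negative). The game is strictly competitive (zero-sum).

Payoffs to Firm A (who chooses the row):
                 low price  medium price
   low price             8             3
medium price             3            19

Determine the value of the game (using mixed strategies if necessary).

143/21

Row minima are 3 and 3, so Firm A's maximin is 3; column maxima are 8 and 19, so Firm B's minimax is 8. These differ, so the equilibrium is in mixed strategies.
Let Firm A play low price with probability p. Firm B is indifferent when 8p + 3(1−p) = 3p + 19(1−p), giving p = 16/21.
Let Firm B play low price with probability q. Firm A is indifferent when 8q + 3(1−q) = 3q + 19(1−q), giving q = 16/21.
The value is 8·(16/21) + (3)·(5/21) = 143/21.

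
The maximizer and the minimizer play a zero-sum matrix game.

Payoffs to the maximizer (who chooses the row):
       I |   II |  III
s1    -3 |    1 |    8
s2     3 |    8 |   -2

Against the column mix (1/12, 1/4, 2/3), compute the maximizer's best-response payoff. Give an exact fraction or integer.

s1: (-3)·(1/12) + (1)·(1/4) + (8)·(2/3) = 16/3.
s2: (3)·(1/12) + (8)·(1/4) + (-2)·(2/3) = 11/12.
The best pure response is s1 with expected payoff 16/3.

16/3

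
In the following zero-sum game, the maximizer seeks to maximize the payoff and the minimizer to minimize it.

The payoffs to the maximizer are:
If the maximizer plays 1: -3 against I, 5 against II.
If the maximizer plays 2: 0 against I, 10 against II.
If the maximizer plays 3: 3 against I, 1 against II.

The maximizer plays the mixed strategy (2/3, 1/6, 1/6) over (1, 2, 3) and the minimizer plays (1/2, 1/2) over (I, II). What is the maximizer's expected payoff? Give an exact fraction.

11/6

Against (1/2, 1/2), each row's expected payoff is 1: 1; 2: 5; 3: 2.
Taking the (2/3, 1/6, 1/6)-weighted average: (2/3)·(1) + (1/6)·(5) + (1/6)·(2) = 11/6.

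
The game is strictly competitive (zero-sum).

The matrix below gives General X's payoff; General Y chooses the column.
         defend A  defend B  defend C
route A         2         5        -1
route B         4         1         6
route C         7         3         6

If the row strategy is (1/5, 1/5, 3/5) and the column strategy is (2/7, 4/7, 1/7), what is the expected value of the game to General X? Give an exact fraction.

137/35

Against (2/7, 4/7, 1/7), each row's expected payoff is route A: 23/7; route B: 18/7; route C: 32/7.
Taking the (1/5, 1/5, 3/5)-weighted average: (1/5)·(23/7) + (1/5)·(18/7) + (3/5)·(32/7) = 137/35.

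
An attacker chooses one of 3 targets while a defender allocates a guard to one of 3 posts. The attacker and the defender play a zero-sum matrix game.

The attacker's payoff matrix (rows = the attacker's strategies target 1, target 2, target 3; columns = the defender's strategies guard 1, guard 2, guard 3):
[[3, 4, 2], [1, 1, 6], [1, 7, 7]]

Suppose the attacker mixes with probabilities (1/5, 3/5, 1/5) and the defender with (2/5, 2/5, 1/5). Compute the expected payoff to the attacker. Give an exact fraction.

69/25

Against (2/5, 2/5, 1/5), each row's expected payoff is target 1: 16/5; target 2: 2; target 3: 23/5.
Taking the (1/5, 3/5, 1/5)-weighted average: (1/5)·(16/5) + (3/5)·(2) + (1/5)·(23/5) = 69/25.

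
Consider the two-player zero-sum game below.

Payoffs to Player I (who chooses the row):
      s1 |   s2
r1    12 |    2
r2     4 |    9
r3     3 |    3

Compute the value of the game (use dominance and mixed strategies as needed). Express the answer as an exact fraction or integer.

Row r3 is strictly dominated by row r2, so Player I never plays it.
The remaining 2×2 game on (r1, r2) × (s1, s2) has no saddle point. Let Player I play r1 with probability p; indifference gives 12p + 4(1−p) = 2p + 9(1−p), so p = 1/3.
Similarly Player II's optimal q on s1 is 7/15, and the value is 12·(7/15) + (2)·(8/15) = 20/3.

20/3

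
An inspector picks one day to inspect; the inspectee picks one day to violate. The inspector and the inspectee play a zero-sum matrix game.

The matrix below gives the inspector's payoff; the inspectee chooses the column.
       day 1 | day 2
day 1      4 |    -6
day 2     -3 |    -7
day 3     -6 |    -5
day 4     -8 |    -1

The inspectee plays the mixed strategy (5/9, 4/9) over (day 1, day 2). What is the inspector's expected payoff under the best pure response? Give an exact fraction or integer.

day 1: (4)·(5/9) + (-6)·(4/9) = -4/9.
day 2: (-3)·(5/9) + (-7)·(4/9) = -43/9.
day 3: (-6)·(5/9) + (-5)·(4/9) = -50/9.
day 4: (-8)·(5/9) + (-1)·(4/9) = -44/9.
The best pure response is day 1 with expected payoff -4/9.

-4/9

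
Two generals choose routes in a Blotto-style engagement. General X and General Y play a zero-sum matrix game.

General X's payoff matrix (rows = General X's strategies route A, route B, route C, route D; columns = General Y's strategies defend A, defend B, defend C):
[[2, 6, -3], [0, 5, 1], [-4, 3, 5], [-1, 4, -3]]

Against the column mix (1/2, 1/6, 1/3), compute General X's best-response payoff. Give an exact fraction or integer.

7/6

route A: (2)·(1/2) + (6)·(1/6) + (-3)·(1/3) = 1.
route B: (0)·(1/2) + (5)·(1/6) + (1)·(1/3) = 7/6.
route C: (-4)·(1/2) + (3)·(1/6) + (5)·(1/3) = 1/6.
route D: (-1)·(1/2) + (4)·(1/6) + (-3)·(1/3) = -5/6.
The best pure response is route B with expected payoff 7/6.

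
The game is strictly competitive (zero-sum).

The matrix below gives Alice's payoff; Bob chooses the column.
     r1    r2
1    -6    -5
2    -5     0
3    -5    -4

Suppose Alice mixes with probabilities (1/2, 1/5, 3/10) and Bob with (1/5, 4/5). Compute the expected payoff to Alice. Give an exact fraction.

Against (1/5, 4/5), each row's expected payoff is 1: -26/5; 2: -1; 3: -21/5.
Taking the (1/2, 1/5, 3/10)-weighted average: (1/2)·(-26/5) + (1/5)·(-1) + (3/10)·(-21/5) = -203/50.

-203/50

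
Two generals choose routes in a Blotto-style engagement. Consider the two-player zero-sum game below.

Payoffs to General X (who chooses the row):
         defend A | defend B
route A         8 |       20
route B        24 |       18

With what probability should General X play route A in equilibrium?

1/3

Row minima are 8 and 18, so General X's maximin is 18; column maxima are 24 and 20, so General Y's minimax is 20. These differ, so the equilibrium is in mixed strategies.
Let General X play route A with probability p. General Y is indifferent when 8p + 24(1−p) = 20p + 18(1−p), giving p = 1/3.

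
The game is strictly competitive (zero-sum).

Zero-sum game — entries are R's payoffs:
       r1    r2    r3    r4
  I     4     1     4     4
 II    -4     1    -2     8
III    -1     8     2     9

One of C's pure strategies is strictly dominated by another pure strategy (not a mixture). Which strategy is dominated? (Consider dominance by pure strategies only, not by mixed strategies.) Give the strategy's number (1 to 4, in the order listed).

C prefers columns that give R less. Compare r4 with r2: 1 < 4, 1 < 8, 8 < 9.
So r2 strictly dominates r4 for C; r4 is strictly dominated.

4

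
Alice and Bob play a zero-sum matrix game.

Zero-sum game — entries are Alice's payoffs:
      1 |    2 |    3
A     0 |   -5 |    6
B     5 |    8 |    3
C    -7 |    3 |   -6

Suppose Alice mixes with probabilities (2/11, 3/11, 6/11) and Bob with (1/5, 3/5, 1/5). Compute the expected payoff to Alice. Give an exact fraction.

54/55

Against (1/5, 3/5, 1/5), each row's expected payoff is A: -9/5; B: 32/5; C: -4/5.
Taking the (2/11, 3/11, 6/11)-weighted average: (2/11)·(-9/5) + (3/11)·(32/5) + (6/11)·(-4/5) = 54/55.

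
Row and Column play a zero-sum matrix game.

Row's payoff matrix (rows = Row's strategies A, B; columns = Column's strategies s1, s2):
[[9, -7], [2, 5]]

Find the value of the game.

59/19

Row minima are -7 and 2, so Row's maximin is 2; column maxima are 9 and 5, so Column's minimax is 5. These differ, so the equilibrium is in mixed strategies.
Let Row play A with probability p. Column is indifferent when 9p + 2(1−p) = −7p + 5(1−p), giving p = 3/19.
Let Column play s1 with probability q. Row is indifferent when 9q − 7(1−q) = 2q + 5(1−q), giving q = 12/19.
The value is 9·(12/19) + (-7)·(7/19) = 59/19.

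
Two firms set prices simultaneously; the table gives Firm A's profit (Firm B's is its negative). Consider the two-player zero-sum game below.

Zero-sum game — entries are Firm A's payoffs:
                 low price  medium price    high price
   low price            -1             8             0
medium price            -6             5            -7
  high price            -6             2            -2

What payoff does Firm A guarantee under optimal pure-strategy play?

Row minima: -1, -7, -6 → Firm A's maximin is -1.
Column maxima: -1, 8, 0 → Firm B's minimax is -1.
They coincide at (low price, low price), so the value is -1.

-1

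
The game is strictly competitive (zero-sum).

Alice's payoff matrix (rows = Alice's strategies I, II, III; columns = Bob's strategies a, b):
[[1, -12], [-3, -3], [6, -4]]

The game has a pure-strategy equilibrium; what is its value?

-3

Row minima: -12, -3, -4 → Alice's maximin is -3.
Column maxima: 6, -3 → Bob's minimax is -3.
They coincide at (II, b), so the value is -3.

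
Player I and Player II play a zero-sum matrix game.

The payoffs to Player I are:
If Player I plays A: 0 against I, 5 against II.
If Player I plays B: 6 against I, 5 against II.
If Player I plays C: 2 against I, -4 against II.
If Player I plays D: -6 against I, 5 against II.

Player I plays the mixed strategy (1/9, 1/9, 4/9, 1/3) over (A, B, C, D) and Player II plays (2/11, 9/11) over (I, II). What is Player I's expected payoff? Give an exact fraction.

73/99

Against (2/11, 9/11), each row's expected payoff is A: 45/11; B: 57/11; C: -32/11; D: 3.
Taking the (1/9, 1/9, 4/9, 1/3)-weighted average: (1/9)·(45/11) + (1/9)·(57/11) + (4/9)·(-32/11) + (1/3)·(3) = 73/99.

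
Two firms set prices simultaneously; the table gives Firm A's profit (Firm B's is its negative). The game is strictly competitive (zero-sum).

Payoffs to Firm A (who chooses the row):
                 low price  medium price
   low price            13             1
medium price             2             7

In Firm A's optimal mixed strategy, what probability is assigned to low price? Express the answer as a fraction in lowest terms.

5/17

Row minima are 1 and 2, so Firm A's maximin is 2; column maxima are 13 and 7, so Firm B's minimax is 7. These differ, so the equilibrium is in mixed strategies.
Let Firm A play low price with probability p. Firm B is indifferent when 13p + 2(1−p) = p + 7(1−p), giving p = 5/17.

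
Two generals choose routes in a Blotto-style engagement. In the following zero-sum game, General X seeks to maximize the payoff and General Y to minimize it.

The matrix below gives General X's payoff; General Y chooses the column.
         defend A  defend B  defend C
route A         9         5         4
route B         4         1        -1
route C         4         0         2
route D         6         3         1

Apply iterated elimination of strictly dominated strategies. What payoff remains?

Row route B is strictly dominated by row route A (9>4, 5>1, 4>-1); eliminate route B.
Column defend A is strictly dominated by defend B for General Y (5<9, 0<4, 3<6); eliminate defend A.
Row route C is strictly dominated by row route A (5>0, 4>2); eliminate route C.
Column defend B is strictly dominated by defend C for General Y (4<5, 1<3); eliminate defend B.
Row route D is strictly dominated by row route A (4>1); eliminate route D.
Only (route A, defend C) remains, with payoff 4.

4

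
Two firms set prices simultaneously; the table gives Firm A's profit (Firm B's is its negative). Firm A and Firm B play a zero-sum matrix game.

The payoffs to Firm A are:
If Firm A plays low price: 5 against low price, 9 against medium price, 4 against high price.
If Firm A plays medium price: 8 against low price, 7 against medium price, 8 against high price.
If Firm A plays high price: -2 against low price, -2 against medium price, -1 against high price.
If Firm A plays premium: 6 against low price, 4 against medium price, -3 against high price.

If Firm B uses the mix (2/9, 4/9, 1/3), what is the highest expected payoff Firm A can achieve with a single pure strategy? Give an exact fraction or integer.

low price: (5)·(2/9) + (9)·(4/9) + (4)·(1/3) = 58/9.
medium price: (8)·(2/9) + (7)·(4/9) + (8)·(1/3) = 68/9.
high price: (-2)·(2/9) + (-2)·(4/9) + (-1)·(1/3) = -5/3.
premium: (6)·(2/9) + (4)·(4/9) + (-3)·(1/3) = 19/9.
The best pure response is medium price with expected payoff 68/9.

68/9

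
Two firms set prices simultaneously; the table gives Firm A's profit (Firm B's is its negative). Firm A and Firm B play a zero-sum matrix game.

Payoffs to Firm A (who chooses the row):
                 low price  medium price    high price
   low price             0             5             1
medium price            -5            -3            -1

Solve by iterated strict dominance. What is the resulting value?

Row medium price is strictly dominated by row low price (0>-5, 5>-3, 1>-1); eliminate medium price.
Column medium price is strictly dominated by low price for Firm B (0<5); eliminate medium price.
Column high price is strictly dominated by low price for Firm B (0<1); eliminate high price.
Only (low price, low price) remains, with payoff 0.

0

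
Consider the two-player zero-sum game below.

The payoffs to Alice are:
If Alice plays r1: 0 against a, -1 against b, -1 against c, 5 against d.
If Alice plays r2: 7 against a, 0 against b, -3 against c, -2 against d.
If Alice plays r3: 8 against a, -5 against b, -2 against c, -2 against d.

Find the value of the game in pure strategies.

Row minima: -1, -3, -5 → Alice's maximin is -1.
Column maxima: 8, 0, -1, 5 → Bob's minimax is -1.
They coincide at (r1, c), so the value is -1.

-1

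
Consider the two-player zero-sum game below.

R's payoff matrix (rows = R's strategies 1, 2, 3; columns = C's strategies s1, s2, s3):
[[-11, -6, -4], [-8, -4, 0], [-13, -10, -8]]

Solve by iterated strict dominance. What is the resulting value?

Row 3 is strictly dominated by row 1 (-11>-13, -6>-10, -4>-8); eliminate 3.
Column s2 is strictly dominated by s1 for C (-11<-6, -8<-4); eliminate s2.
Column s3 is strictly dominated by s1 for C (-11<-4, -8<0); eliminate s3.
Row 1 is strictly dominated by row 2 (-8>-11); eliminate 1.
Only (2, s1) remains, with payoff -8.

-8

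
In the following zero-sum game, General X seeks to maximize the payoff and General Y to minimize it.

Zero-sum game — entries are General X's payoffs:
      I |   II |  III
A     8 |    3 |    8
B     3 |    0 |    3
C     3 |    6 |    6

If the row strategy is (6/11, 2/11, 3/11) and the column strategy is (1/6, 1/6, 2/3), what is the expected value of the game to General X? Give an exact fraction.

129/22

Against (1/6, 1/6, 2/3), each row's expected payoff is A: 43/6; B: 5/2; C: 11/2.
Taking the (6/11, 2/11, 3/11)-weighted average: (6/11)·(43/6) + (2/11)·(5/2) + (3/11)·(11/2) = 129/22.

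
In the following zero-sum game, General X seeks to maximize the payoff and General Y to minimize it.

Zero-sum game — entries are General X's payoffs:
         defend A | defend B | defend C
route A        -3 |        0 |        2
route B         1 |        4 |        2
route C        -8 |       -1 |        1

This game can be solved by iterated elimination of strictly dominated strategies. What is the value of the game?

1

Row route C is strictly dominated by row route A (-3>-8, 0>-1, 2>1); eliminate route C.
Column defend B is strictly dominated by defend A for General Y (-3<0, 1<4); eliminate defend B.
Column defend C is strictly dominated by defend A for General Y (-3<2, 1<2); eliminate defend C.
Row route A is strictly dominated by row route B (1>-3); eliminate route A.
Only (route B, defend A) remains, with payoff 1.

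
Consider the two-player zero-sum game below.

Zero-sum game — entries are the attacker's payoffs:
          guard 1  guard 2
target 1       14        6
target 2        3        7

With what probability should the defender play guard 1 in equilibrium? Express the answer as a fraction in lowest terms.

1/12

Row minima are 6 and 3, so the attacker's maximin is 6; column maxima are 14 and 7, so the defender's minimax is 7. These differ, so the equilibrium is in mixed strategies.
Let the defender play guard 1 with probability q. The attacker is indifferent when 14q + 6(1−q) = 3q + 7(1−q), giving q = 1/12.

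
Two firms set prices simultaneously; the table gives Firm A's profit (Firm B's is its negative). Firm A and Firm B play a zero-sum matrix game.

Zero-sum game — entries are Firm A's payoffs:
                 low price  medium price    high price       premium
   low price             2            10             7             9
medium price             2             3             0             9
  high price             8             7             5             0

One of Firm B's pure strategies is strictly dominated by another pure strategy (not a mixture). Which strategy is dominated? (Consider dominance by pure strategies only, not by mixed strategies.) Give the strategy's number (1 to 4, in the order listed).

Firm B prefers columns that give Firm A less. Compare medium price with high price: 7 < 10, 0 < 3, 5 < 7.
So high price strictly dominates medium price for Firm B; medium price is strictly dominated.

2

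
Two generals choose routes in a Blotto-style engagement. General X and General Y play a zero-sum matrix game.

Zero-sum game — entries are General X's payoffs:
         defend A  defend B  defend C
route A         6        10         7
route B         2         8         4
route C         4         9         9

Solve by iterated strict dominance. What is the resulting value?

6

Row route B is strictly dominated by row route A (6>2, 10>8, 7>4); eliminate route B.
Column defend C is strictly dominated by defend A for General Y (6<7, 4<9); eliminate defend C.
Column defend B is strictly dominated by defend A for General Y (6<10, 4<9); eliminate defend B.
Row route C is strictly dominated by row route A (6>4); eliminate route C.
Only (route A, defend A) remains, with payoff 6.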